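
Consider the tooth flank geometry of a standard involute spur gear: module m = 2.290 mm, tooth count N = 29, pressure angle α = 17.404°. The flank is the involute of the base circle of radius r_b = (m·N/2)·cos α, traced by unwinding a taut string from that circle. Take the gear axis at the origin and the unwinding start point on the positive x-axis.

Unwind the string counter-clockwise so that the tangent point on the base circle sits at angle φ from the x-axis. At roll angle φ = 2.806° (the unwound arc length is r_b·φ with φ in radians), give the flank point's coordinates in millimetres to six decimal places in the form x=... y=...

pitch radius r_p = m·N/2 = 2.290·29/2 = 33.205000
base radius r_b = r_p·cos α = 33.205000·cos 17.404° = 31.684857
roll angle φ = 2.806° = 0.04897394 rad
x = r_b·(cos φ + φ·sin φ) = 31.684857·(0.99880102 + 0.04897394·0.04895436) = 31.722831
y = r_b·(sin φ − φ·cos φ) = 31.684857·(0.04895436 − 0.04897394·0.99880102) = 0.001240

x=31.722831 y=0.001240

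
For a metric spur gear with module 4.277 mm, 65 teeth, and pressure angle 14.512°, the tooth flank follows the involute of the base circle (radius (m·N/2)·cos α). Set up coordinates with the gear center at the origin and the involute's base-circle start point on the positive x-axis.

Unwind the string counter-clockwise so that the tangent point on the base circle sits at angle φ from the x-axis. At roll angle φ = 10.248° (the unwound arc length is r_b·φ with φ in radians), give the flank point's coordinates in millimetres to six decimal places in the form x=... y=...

x=136.702968 y=0.255846

pitch radius r_p = m·N/2 = 4.277·65/2 = 139.002500
base radius r_b = r_p·cos α = 139.002500·cos 14.512° = 134.567650
roll angle φ = 10.248° = 0.17886134 rad
x = r_b·(cos φ + φ·sin φ) = 134.567650·(0.98404691 + 0.17886134·0.17790920) = 136.702968
y = r_b·(sin φ − φ·cos φ) = 134.567650·(0.17790920 − 0.17886134·0.98404691) = 0.255846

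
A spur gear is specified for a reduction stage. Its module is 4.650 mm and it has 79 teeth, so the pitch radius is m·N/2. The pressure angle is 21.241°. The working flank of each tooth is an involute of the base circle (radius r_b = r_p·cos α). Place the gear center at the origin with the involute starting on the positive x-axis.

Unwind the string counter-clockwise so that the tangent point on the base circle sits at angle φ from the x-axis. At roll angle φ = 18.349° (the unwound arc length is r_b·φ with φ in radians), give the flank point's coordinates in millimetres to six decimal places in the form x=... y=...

x=179.752198 y=1.855169

pitch radius r_p = m·N/2 = 4.650·79/2 = 183.675000
base radius r_b = r_p·cos α = 183.675000·cos 21.241° = 171.197000
roll angle φ = 18.349° = 0.32025046 rad
x = r_b·(cos φ + φ·sin φ) = 171.197000·(0.94915660 + 0.32025046·0.31480430) = 179.752198
y = r_b·(sin φ − φ·cos φ) = 171.197000·(0.31480430 − 0.32025046·0.94915660) = 1.855169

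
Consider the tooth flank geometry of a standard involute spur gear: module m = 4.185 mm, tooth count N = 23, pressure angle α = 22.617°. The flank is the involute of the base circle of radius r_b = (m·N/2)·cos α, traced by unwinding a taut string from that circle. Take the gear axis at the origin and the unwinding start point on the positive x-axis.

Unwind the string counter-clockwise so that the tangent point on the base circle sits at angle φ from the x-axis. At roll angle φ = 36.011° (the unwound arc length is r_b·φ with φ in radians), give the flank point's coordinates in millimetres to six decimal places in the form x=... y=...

x=52.353339 y=3.533482

pitch radius r_p = m·N/2 = 4.185·23/2 = 48.127500
base radius r_b = r_p·cos α = 48.127500·cos 22.617° = 44.426310
roll angle φ = 36.011° = 0.62851052 rad
x = r_b·(cos φ + φ·sin φ) = 44.426310·(0.80890413 + 0.62851052·0.58794056) = 52.353339
y = r_b·(sin φ − φ·cos φ) = 44.426310·(0.58794056 − 0.62851052·0.80890413) = 3.533482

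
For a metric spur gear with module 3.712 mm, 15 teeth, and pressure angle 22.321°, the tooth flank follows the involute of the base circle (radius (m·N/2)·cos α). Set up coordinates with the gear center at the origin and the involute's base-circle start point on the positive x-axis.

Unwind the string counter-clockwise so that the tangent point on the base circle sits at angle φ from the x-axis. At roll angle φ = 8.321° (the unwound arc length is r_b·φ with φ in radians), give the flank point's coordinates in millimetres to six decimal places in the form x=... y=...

x=26.024128 y=0.026240

pitch radius r_p = m·N/2 = 3.712·15/2 = 27.840000
base radius r_b = r_p·cos α = 27.840000·cos 22.321° = 25.753965
roll angle φ = 8.321° = 0.14522885 rad
x = r_b·(cos φ + φ·sin φ) = 25.753965·(0.98947281 + 0.14522885·0.14471887) = 26.024128
y = r_b·(sin φ − φ·cos φ) = 25.753965·(0.14471887 − 0.14522885·0.98947281) = 0.026240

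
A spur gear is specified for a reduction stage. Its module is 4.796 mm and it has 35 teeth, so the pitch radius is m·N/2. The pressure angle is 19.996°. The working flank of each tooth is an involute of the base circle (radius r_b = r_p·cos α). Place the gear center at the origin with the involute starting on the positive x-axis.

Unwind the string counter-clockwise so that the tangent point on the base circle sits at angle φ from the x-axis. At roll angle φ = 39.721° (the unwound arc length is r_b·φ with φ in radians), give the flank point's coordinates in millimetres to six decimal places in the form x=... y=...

x=95.606268 y=8.345787

pitch radius r_p = m·N/2 = 4.796·35/2 = 83.930000
base radius r_b = r_p·cos α = 83.930000·cos 19.996° = 78.870406
roll angle φ = 39.721° = 0.69326223 rad
x = r_b·(cos φ + φ·sin φ) = 78.870406·(0.76916538 + 0.69326223·0.63904977) = 95.606268
y = r_b·(sin φ − φ·cos φ) = 78.870406·(0.63904977 − 0.69326223·0.76916538) = 8.345787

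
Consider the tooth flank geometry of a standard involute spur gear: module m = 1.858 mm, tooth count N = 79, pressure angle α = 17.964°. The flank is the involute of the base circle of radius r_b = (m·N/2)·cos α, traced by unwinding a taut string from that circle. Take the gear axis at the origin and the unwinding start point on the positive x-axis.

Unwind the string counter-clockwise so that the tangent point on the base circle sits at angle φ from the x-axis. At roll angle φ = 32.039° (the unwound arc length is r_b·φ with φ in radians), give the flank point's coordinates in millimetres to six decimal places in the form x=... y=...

pitch radius r_p = m·N/2 = 1.858·79/2 = 73.391000
base radius r_b = r_p·cos α = 73.391000·cos 17.964° = 69.813225
roll angle φ = 32.039° = 0.55918604 rad
x = r_b·(cos φ + φ·sin φ) = 69.813225·(0.84768720 + 0.55918604·0.53049639) = 79.889603
y = r_b·(sin φ − φ·cos φ) = 69.813225·(0.53049639 − 0.55918604·0.84768720) = 3.943159

x=79.889603 y=3.943159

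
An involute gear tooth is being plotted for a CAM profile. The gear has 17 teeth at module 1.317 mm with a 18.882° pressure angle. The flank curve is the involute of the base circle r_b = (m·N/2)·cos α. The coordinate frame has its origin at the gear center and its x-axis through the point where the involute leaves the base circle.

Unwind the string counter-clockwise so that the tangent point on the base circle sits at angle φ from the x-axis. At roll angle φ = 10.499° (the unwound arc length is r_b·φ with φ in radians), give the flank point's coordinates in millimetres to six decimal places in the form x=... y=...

pitch radius r_p = m·N/2 = 1.317·17/2 = 11.194500
base radius r_b = r_p·cos α = 11.194500·cos 18.882° = 10.592091
roll angle φ = 10.499° = 0.18324212 rad
x = r_b·(cos φ + φ·sin φ) = 10.592091·(0.98325809 + 0.18324212·0.18221836) = 10.768430
y = r_b·(sin φ − φ·cos φ) = 10.592091·(0.18221836 − 0.18324212·0.98325809) = 0.021651

x=10.768430 y=0.021651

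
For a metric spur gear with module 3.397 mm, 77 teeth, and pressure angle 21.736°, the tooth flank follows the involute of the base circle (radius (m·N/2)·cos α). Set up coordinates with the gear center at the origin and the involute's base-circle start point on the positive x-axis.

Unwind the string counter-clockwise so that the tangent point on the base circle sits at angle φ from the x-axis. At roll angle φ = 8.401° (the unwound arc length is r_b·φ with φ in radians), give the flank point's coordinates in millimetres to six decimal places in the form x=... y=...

pitch radius r_p = m·N/2 = 3.397·77/2 = 130.784500
base radius r_b = r_p·cos α = 130.784500·cos 21.736° = 121.485731
roll angle φ = 8.401° = 0.14662511 rad
x = r_b·(cos φ + φ·sin φ) = 121.485731·(0.98926978 + 0.14662511·0.14610029) = 122.784627
y = r_b·(sin φ − φ·cos φ) = 121.485731·(0.14610029 − 0.14662511·0.98926978) = 0.127378

x=122.784627 y=0.127378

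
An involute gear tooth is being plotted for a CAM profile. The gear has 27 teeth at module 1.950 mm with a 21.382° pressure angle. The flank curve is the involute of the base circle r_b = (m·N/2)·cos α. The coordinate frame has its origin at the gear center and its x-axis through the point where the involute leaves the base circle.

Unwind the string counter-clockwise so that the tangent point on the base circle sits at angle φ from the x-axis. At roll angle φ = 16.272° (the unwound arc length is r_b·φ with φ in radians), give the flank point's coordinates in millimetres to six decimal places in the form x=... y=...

pitch radius r_p = m·N/2 = 1.950·27/2 = 26.325000
base radius r_b = r_p·cos α = 26.325000·cos 21.382° = 24.513061
roll angle φ = 16.272° = 0.28399998 rad
x = r_b·(cos φ + φ·sin φ) = 24.513061·(0.95994234 + 0.28399998·0.28019763) = 25.481779
y = r_b·(sin φ − φ·cos φ) = 24.513061·(0.28019763 − 0.28399998·0.95994234) = 0.185663

x=25.481779 y=0.185663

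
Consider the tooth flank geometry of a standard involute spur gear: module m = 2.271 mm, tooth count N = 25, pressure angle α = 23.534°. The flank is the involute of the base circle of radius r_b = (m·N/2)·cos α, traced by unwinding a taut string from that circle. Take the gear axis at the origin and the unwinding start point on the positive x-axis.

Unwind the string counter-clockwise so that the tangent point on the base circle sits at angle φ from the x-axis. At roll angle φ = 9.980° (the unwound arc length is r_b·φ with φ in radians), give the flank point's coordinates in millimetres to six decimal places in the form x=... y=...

x=26.418151 y=0.045709

pitch radius r_p = m·N/2 = 2.271·25/2 = 28.387500
base radius r_b = r_p·cos α = 28.387500·cos 23.534° = 26.026321
roll angle φ = 9.980° = 0.17418386 rad
x = r_b·(cos φ + φ·sin φ) = 26.026321·(0.98486831 + 0.17418386·0.17330440) = 26.418151
y = r_b·(sin φ − φ·cos φ) = 26.026321·(0.17330440 − 0.17418386·0.98486831) = 0.045709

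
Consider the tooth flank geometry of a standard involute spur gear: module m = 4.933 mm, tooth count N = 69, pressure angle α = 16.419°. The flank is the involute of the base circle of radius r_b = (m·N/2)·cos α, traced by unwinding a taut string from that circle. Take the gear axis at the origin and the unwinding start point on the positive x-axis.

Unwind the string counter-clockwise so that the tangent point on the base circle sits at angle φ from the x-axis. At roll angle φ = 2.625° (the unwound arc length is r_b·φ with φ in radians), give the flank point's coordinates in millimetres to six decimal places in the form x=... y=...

x=163.419502 y=0.005232

pitch radius r_p = m·N/2 = 4.933·69/2 = 170.188500
base radius r_b = r_p·cos α = 170.188500·cos 16.419° = 163.248263
roll angle φ = 2.625° = 0.04581489 rad
x = r_b·(cos φ + φ·sin φ) = 163.248263·(0.99895068 + 0.04581489·0.04579887) = 163.419502
y = r_b·(sin φ − φ·cos φ) = 163.248263·(0.04579887 − 0.04581489·0.99895068) = 0.005232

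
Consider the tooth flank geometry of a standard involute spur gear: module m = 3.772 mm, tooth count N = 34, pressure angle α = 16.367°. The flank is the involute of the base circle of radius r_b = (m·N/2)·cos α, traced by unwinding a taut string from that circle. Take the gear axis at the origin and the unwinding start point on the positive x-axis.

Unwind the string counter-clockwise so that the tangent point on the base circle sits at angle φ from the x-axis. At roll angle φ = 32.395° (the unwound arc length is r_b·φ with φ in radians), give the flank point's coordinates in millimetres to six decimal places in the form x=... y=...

x=70.587502 y=3.589652

pitch radius r_p = m·N/2 = 3.772·34/2 = 64.124000
base radius r_b = r_p·cos α = 64.124000·cos 16.367° = 61.525467
roll angle φ = 32.395° = 0.56539941 rad
x = r_b·(cos φ + φ·sin φ) = 61.525467·(0.84437468 + 0.56539941·0.53575311) = 70.587502
y = r_b·(sin φ − φ·cos φ) = 61.525467·(0.53575311 − 0.56539941·0.84437468) = 3.589652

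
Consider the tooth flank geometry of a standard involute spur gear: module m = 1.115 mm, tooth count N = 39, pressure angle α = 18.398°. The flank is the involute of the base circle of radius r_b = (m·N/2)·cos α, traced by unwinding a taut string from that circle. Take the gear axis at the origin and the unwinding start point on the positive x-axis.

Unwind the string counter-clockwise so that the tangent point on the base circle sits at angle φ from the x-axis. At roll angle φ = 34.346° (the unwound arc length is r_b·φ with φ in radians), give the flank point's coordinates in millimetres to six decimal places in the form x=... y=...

pitch radius r_p = m·N/2 = 1.115·39/2 = 21.742500
base radius r_b = r_p·cos α = 21.742500·cos 18.398° = 20.631176
roll angle φ = 34.346° = 0.59945078 rad
x = r_b·(cos φ + φ·sin φ) = 20.631176·(0.82564560 + 0.59945078·0.56418910) = 24.011578
y = r_b·(sin φ − φ·cos φ) = 20.631176·(0.56418910 − 0.59945078·0.82564560) = 1.428816

x=24.011578 y=1.428816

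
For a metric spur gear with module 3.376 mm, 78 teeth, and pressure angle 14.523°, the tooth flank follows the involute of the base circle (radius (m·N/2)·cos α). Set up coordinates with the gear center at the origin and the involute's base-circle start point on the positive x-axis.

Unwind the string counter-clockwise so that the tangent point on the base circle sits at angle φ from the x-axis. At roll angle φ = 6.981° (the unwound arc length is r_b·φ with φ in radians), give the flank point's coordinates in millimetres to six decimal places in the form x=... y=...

pitch radius r_p = m·N/2 = 3.376·78/2 = 131.664000
base radius r_b = r_p·cos α = 131.664000·cos 14.523° = 127.456947
roll angle φ = 6.981° = 0.12184144 rad
x = r_b·(cos φ + φ·sin φ) = 127.456947·(0.99258651 + 0.12184144·0.12154020) = 128.399510
y = r_b·(sin φ − φ·cos φ) = 127.456947·(0.12154020 − 0.12184144·0.99258651) = 0.076733

x=128.399510 y=0.076733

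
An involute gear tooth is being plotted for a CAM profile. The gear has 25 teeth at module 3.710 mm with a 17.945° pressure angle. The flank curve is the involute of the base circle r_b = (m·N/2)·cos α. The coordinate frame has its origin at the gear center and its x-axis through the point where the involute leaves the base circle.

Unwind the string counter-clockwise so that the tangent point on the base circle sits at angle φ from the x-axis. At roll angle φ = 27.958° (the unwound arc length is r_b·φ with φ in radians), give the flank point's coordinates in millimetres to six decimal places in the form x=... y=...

pitch radius r_p = m·N/2 = 3.710·25/2 = 46.375000
base radius r_b = r_p·cos α = 46.375000·cos 17.945° = 44.118982
roll angle φ = 27.958° = 0.48795915 rad
x = r_b·(cos φ + φ·sin φ) = 44.118982·(0.88329150 + 0.48795915·0.46882420) = 49.062892
y = r_b·(sin φ − φ·cos φ) = 44.118982·(0.46882420 − 0.48795915·0.88329150) = 1.668317

x=49.062892 y=1.668317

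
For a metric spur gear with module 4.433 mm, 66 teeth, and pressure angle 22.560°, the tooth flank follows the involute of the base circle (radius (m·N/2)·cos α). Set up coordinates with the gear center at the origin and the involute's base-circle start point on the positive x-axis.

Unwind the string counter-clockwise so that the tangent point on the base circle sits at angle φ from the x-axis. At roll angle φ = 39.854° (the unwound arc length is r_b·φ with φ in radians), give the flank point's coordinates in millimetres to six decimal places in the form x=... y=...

pitch radius r_p = m·N/2 = 4.433·66/2 = 146.289000
base radius r_b = r_p·cos α = 146.289000·cos 22.560° = 135.094714
roll angle φ = 39.854° = 0.69558352 rad
x = r_b·(cos φ + φ·sin φ) = 135.094714·(0.76767989 + 0.69558352·0.64083351) = 163.928400
y = r_b·(sin φ − φ·cos φ) = 135.094714·(0.64083351 − 0.69558352·0.76767989) = 14.434603

x=163.928400 y=14.434603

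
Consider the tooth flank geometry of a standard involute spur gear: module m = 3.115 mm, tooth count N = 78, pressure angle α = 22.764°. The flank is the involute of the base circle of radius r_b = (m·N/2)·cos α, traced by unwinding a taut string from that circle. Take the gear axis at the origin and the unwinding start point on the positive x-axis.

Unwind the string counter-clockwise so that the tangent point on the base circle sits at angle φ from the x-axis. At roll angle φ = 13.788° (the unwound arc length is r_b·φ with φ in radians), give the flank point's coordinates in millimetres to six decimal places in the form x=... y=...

x=115.218921 y=0.517370

pitch radius r_p = m·N/2 = 3.115·78/2 = 121.485000
base radius r_b = r_p·cos α = 121.485000·cos 22.764° = 112.022102
roll angle φ = 13.788° = 0.24064600 rad
x = r_b·(cos φ + φ·sin φ) = 112.022102·(0.97118422 + 0.24064600·0.23833006) = 115.218921
y = r_b·(sin φ − φ·cos φ) = 112.022102·(0.23833006 − 0.24064600·0.97118422) = 0.517370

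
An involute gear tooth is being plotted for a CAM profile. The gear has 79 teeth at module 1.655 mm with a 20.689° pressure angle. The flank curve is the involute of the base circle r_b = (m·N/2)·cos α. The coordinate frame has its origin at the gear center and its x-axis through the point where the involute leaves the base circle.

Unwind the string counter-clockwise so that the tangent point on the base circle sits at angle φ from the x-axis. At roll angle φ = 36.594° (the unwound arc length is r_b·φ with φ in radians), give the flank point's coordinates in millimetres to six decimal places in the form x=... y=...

pitch radius r_p = m·N/2 = 1.655·79/2 = 65.372500
base radius r_b = r_p·cos α = 65.372500·cos 20.689° = 61.156750
roll angle φ = 36.594° = 0.63868579 rad
x = r_b·(cos φ + φ·sin φ) = 61.156750·(0.80287991 + 0.63868579·0.59614080) = 72.386754
y = r_b·(sin φ − φ·cos φ) = 61.156750·(0.59614080 − 0.63868579·0.80287991) = 5.097587

x=72.386754 y=5.097587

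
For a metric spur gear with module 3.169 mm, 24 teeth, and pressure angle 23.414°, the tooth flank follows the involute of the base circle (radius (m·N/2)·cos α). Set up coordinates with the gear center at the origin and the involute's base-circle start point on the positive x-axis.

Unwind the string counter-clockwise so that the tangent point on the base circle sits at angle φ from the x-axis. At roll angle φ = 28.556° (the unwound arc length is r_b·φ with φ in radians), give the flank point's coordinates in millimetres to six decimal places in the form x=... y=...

pitch radius r_p = m·N/2 = 3.169·24/2 = 38.028000
base radius r_b = r_p·cos α = 38.028000·cos 23.414° = 34.896682
roll angle φ = 28.556° = 0.49839622 rad
x = r_b·(cos φ + φ·sin φ) = 34.896682·(0.87835033 + 0.49839622·0.47801747) = 38.965370
y = r_b·(sin φ − φ·cos φ) = 34.896682·(0.47801747 − 0.49839622·0.87835033) = 1.404626

x=38.965370 y=1.404626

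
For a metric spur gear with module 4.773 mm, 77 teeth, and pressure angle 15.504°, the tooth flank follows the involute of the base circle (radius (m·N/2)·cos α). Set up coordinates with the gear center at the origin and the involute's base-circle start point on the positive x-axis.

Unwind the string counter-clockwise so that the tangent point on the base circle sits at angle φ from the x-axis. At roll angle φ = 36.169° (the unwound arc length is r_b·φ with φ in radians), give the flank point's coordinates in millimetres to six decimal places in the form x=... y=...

x=208.917780 y=14.264886

pitch radius r_p = m·N/2 = 4.773·77/2 = 183.760500
base radius r_b = r_p·cos α = 183.760500·cos 15.504° = 177.073785
roll angle φ = 36.169° = 0.63126814 rad
x = r_b·(cos φ + φ·sin φ) = 177.073785·(0.80727974 + 0.63126814·0.59016897) = 208.917780
y = r_b·(sin φ − φ·cos φ) = 177.073785·(0.59016897 − 0.63126814·0.80727974) = 14.264886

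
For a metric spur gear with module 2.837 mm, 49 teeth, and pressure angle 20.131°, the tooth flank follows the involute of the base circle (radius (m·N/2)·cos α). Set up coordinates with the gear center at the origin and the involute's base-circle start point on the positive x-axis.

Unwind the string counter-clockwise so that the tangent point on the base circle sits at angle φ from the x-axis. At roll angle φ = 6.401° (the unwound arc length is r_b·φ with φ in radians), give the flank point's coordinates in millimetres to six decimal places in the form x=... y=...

x=65.666209 y=0.030294

pitch radius r_p = m·N/2 = 2.837·49/2 = 69.506500
base radius r_b = r_p·cos α = 69.506500·cos 20.131° = 65.260221
roll angle φ = 6.401° = 0.11171853 rad
x = r_b·(cos φ + φ·sin φ) = 65.260221·(0.99376597 + 0.11171853·0.11148628) = 65.666209
y = r_b·(sin φ − φ·cos φ) = 65.260221·(0.11148628 − 0.11171853·0.99376597) = 0.030294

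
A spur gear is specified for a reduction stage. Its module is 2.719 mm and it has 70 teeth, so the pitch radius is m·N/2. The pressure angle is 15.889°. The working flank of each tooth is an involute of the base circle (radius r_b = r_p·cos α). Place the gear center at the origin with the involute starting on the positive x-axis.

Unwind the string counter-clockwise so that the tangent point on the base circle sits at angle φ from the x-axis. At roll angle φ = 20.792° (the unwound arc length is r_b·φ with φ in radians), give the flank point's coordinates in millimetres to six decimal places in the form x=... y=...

x=97.358810 y=1.438895

pitch radius r_p = m·N/2 = 2.719·70/2 = 95.165000
base radius r_b = r_p·cos α = 95.165000·cos 15.889° = 91.529115
roll angle φ = 20.792° = 0.36288886 rad
x = r_b·(cos φ + φ·sin φ) = 91.529115·(0.93487525 + 0.36288886·0.35497643) = 97.358810
y = r_b·(sin φ − φ·cos φ) = 91.529115·(0.35497643 − 0.36288886·0.93487525) = 1.438895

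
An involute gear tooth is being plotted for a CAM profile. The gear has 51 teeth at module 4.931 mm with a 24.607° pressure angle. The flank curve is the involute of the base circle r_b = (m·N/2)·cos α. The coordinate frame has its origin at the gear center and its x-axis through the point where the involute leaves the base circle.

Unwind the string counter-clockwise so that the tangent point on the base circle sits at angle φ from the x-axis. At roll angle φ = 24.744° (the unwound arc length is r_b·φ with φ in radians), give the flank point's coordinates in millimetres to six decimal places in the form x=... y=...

pitch radius r_p = m·N/2 = 4.931·51/2 = 125.740500
base radius r_b = r_p·cos α = 125.740500·cos 24.607° = 114.321407
roll angle φ = 24.744° = 0.43186427 rad
x = r_b·(cos φ + φ·sin φ) = 114.321407·(0.90818701 + 0.43186427·0.41856463) = 124.490310
y = r_b·(sin φ − φ·cos φ) = 114.321407·(0.41856463 − 0.43186427·0.90818701) = 3.012496

x=124.490310 y=3.012496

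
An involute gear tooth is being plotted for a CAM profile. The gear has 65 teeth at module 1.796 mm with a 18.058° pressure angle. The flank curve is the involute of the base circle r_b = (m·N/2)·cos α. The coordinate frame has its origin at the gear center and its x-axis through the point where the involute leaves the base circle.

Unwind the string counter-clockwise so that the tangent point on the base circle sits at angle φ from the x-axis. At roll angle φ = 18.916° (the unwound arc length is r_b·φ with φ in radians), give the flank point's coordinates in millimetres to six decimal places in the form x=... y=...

pitch radius r_p = m·N/2 = 1.796·65/2 = 58.370000
base radius r_b = r_p·cos α = 58.370000·cos 18.058° = 55.494881
roll angle φ = 18.916° = 0.33014648 rad
x = r_b·(cos φ + φ·sin φ) = 55.494881·(0.94599487 + 0.33014648·0.32418160) = 58.437347
y = r_b·(sin φ − φ·cos φ) = 55.494881·(0.32418160 − 0.33014648·0.94599487) = 0.658432

x=58.437347 y=0.658432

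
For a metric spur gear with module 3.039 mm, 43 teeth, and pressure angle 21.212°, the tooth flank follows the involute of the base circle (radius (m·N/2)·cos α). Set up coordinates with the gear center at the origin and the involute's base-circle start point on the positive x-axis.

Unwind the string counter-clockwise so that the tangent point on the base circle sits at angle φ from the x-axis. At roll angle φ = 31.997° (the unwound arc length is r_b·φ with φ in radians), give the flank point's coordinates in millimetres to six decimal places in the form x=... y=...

x=69.682122 y=3.427157

pitch radius r_p = m·N/2 = 3.039·43/2 = 65.338500
base radius r_b = r_p·cos α = 65.338500·cos 21.212° = 60.911689
roll angle φ = 31.997° = 0.55845300 rad
x = r_b·(cos φ + φ·sin φ) = 60.911689·(0.84807584 + 0.55845300·0.52987486) = 69.682122
y = r_b·(sin φ − φ·cos φ) = 60.911689·(0.52987486 − 0.55845300·0.84807584) = 3.427157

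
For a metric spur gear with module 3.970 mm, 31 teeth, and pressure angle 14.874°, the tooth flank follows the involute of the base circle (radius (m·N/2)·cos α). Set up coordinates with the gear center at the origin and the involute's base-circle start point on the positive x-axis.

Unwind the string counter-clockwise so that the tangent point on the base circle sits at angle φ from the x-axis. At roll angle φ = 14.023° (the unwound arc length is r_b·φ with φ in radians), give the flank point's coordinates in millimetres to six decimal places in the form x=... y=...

pitch radius r_p = m·N/2 = 3.970·31/2 = 61.535000
base radius r_b = r_p·cos α = 61.535000·cos 14.874° = 59.473126
roll angle φ = 14.023° = 0.24474752 rad
x = r_b·(cos φ + φ·sin φ) = 59.473126·(0.97019853 + 0.24474752·0.24231138) = 61.227800
y = r_b·(sin φ − φ·cos φ) = 59.473126·(0.24231138 − 0.24474752·0.97019853) = 0.288902

x=61.227800 y=0.288902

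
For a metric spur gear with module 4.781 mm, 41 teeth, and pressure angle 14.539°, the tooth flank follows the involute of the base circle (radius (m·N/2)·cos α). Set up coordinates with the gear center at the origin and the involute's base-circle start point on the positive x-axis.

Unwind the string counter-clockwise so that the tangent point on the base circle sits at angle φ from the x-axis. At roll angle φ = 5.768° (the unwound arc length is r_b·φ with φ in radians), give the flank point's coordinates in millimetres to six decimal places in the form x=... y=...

pitch radius r_p = m·N/2 = 4.781·41/2 = 98.010500
base radius r_b = r_p·cos α = 98.010500·cos 14.539° = 94.871909
roll angle φ = 5.768° = 0.10067059 rad
x = r_b·(cos φ + φ·sin φ) = 94.871909·(0.99493699 + 0.10067059·0.10050064) = 95.351434
y = r_b·(sin φ − φ·cos φ) = 94.871909·(0.10050064 − 0.10067059·0.99493699) = 0.032232

x=95.351434 y=0.032232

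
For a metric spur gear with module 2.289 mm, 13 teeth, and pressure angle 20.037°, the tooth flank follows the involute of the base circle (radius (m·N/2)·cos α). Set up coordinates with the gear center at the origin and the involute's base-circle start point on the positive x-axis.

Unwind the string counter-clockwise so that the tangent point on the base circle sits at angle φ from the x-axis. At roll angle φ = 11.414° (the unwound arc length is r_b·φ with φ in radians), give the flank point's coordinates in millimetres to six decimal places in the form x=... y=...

pitch radius r_p = m·N/2 = 2.289·13/2 = 14.878500
base radius r_b = r_p·cos α = 14.878500·cos 20.037° = 13.977928
roll angle φ = 11.414° = 0.19921188 rad
x = r_b·(cos φ + φ·sin φ) = 13.977928·(0.98022285 + 0.19921188·0.19789686) = 14.252541
y = r_b·(sin φ − φ·cos φ) = 13.977928·(0.19789686 − 0.19921188·0.98022285) = 0.036690

x=14.252541 y=0.036690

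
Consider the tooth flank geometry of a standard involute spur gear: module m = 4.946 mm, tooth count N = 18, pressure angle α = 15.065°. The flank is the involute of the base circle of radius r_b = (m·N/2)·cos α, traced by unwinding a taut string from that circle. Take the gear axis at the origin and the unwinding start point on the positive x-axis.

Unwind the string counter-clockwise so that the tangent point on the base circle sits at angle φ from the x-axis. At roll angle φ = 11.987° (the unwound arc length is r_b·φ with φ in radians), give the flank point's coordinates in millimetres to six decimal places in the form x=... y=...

pitch radius r_p = m·N/2 = 4.946·18/2 = 44.514000
base radius r_b = r_p·cos α = 44.514000·cos 15.065° = 42.984124
roll angle φ = 11.987° = 0.20921262 rad
x = r_b·(cos φ + φ·sin φ) = 42.984124·(0.97819475 + 0.20921262·0.20768975) = 43.914562
y = r_b·(sin φ − φ·cos φ) = 42.984124·(0.20768975 − 0.20921262·0.97819475) = 0.130632

x=43.914562 y=0.130632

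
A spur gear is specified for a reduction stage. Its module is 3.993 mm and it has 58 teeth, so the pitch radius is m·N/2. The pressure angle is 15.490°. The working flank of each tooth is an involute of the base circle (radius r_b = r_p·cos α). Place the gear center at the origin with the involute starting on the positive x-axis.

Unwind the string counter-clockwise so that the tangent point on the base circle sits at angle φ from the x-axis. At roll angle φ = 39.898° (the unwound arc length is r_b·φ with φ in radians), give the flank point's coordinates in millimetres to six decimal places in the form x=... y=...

x=135.453883 y=11.961506

pitch radius r_p = m·N/2 = 3.993·58/2 = 115.797000
base radius r_b = r_p·cos α = 115.797000·cos 15.490° = 111.590915
roll angle φ = 39.898° = 0.69635146 rad
x = r_b·(cos φ + φ·sin φ) = 111.590915·(0.76718754 + 0.69635146·0.64142285) = 135.453883
y = r_b·(sin φ − φ·cos φ) = 111.590915·(0.64142285 − 0.69635146·0.76718754) = 11.961506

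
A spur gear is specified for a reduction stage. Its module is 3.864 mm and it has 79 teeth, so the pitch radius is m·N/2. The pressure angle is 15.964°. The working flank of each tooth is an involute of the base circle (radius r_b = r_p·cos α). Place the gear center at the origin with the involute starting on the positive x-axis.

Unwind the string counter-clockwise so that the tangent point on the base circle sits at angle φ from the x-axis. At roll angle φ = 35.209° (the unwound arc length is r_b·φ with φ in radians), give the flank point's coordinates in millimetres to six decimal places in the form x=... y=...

x=171.887297 y=10.927891

pitch radius r_p = m·N/2 = 3.864·79/2 = 152.628000
base radius r_b = r_p·cos α = 152.628000·cos 15.964° = 146.741855
roll angle φ = 35.209° = 0.61451298 rad
x = r_b·(cos φ + φ·sin φ) = 146.741855·(0.81705434 + 0.61451298·0.57656067) = 171.887297
y = r_b·(sin φ − φ·cos φ) = 146.741855·(0.57656067 − 0.61451298·0.81705434) = 10.927891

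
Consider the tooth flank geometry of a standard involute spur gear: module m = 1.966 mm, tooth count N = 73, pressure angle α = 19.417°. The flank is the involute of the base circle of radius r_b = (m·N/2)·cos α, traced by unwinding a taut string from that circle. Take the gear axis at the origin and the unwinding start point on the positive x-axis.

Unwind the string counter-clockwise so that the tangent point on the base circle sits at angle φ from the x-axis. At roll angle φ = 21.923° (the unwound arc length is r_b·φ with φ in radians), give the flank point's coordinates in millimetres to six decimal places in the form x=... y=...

x=72.451940 y=1.245330

pitch radius r_p = m·N/2 = 1.966·73/2 = 71.759000
base radius r_b = r_p·cos α = 71.759000·cos 19.417° = 67.677640
roll angle φ = 21.923° = 0.38262853 rad
x = r_b·(cos φ + φ·sin φ) = 67.677640·(0.92768645 + 0.38262853·0.37336021) = 72.451940
y = r_b·(sin φ − φ·cos φ) = 67.677640·(0.37336021 − 0.38262853·0.92768645) = 1.245330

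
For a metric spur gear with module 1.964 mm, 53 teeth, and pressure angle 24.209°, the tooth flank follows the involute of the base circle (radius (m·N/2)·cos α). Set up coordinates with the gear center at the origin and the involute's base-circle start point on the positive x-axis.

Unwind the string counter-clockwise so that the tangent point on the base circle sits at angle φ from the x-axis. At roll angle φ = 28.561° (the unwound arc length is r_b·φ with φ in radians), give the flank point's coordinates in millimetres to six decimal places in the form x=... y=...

x=53.005174 y=1.911655

pitch radius r_p = m·N/2 = 1.964·53/2 = 52.046000
base radius r_b = r_p·cos α = 52.046000·cos 24.209° = 47.468852
roll angle φ = 28.561° = 0.49848349 rad
x = r_b·(cos φ + φ·sin φ) = 47.468852·(0.87830861 + 0.49848349·0.47809412) = 53.005174
y = r_b·(sin φ − φ·cos φ) = 47.468852·(0.47809412 − 0.49848349·0.87830861) = 1.911655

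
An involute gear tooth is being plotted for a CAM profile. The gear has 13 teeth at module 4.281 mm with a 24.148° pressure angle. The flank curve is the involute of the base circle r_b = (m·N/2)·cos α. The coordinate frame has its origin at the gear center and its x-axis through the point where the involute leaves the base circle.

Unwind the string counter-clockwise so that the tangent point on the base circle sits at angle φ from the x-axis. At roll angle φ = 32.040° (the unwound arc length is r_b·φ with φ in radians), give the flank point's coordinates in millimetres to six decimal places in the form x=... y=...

x=29.056496 y=1.434280

pitch radius r_p = m·N/2 = 4.281·13/2 = 27.826500
base radius r_b = r_p·cos α = 27.826500·cos 24.148° = 25.391452
roll angle φ = 32.040° = 0.55920349 rad
x = r_b·(cos φ + φ·sin φ) = 25.391452·(0.84767794 + 0.55920349·0.53051118) = 29.056496
y = r_b·(sin φ − φ·cos φ) = 25.391452·(0.53051118 − 0.55920349·0.84767794) = 1.434280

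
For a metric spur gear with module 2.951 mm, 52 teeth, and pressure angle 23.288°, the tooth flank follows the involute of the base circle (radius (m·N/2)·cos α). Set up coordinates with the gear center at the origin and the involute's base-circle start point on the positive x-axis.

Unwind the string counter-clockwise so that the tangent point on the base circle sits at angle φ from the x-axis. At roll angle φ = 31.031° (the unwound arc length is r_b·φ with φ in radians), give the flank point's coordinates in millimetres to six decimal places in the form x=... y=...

x=80.065371 y=3.623606

pitch radius r_p = m·N/2 = 2.951·52/2 = 76.726000
base radius r_b = r_p·cos α = 76.726000·cos 23.288° = 70.475072
roll angle φ = 31.031° = 0.54159312 rad
x = r_b·(cos φ + φ·sin φ) = 70.475072·(0.85688851 + 0.54159312·0.51550177) = 80.065371
y = r_b·(sin φ − φ·cos φ) = 70.475072·(0.51550177 − 0.54159312·0.85688851) = 3.623606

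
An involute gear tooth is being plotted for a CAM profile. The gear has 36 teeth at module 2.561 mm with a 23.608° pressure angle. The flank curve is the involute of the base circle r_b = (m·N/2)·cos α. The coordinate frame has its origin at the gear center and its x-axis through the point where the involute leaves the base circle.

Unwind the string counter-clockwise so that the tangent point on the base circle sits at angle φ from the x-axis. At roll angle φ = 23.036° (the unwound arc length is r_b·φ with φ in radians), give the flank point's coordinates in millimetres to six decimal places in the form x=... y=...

pitch radius r_p = m·N/2 = 2.561·36/2 = 46.098000
base radius r_b = r_p·cos α = 46.098000·cos 23.608° = 42.239912
roll angle φ = 23.036° = 0.40205405 rad
x = r_b·(cos φ + φ·sin φ) = 42.239912·(0.92025917 + 0.40205405·0.39130942) = 45.517167
y = r_b·(sin φ − φ·cos φ) = 42.239912·(0.39130942 − 0.40205405·0.92025917) = 0.900365

x=45.517167 y=0.900365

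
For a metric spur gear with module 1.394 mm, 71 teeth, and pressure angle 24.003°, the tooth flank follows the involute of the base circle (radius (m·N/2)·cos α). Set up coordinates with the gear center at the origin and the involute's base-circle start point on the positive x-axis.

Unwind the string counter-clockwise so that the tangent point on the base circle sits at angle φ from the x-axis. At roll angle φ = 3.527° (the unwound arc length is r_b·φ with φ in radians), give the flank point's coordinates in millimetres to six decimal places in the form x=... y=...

pitch radius r_p = m·N/2 = 1.394·71/2 = 49.487000
base radius r_b = r_p·cos α = 49.487000·cos 24.003° = 45.207570
roll angle φ = 3.527° = 0.06155776 rad
x = r_b·(cos φ + φ·sin φ) = 45.207570·(0.99810592 + 0.06155776·0.06151889) = 45.293143
y = r_b·(sin φ − φ·cos φ) = 45.207570·(0.06151889 − 0.06155776·0.99810592) = 0.003514

x=45.293143 y=0.003514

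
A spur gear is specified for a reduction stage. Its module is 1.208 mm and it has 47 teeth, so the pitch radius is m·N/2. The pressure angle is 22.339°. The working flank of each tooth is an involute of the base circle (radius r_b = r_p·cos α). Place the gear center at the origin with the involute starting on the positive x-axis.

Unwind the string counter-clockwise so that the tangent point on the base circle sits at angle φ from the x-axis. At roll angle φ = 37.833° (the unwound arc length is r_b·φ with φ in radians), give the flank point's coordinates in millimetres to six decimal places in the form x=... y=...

x=31.372774 y=2.411691

pitch radius r_p = m·N/2 = 1.208·47/2 = 28.388000
base radius r_b = r_p·cos α = 28.388000·cos 22.339° = 26.257515
roll angle φ = 37.833° = 0.66031042 rad
x = r_b·(cos φ + φ·sin φ) = 26.257515·(0.78980187 + 0.66031042·0.61336205) = 31.372774
y = r_b·(sin φ − φ·cos φ) = 26.257515·(0.61336205 − 0.66031042·0.78980187) = 2.411691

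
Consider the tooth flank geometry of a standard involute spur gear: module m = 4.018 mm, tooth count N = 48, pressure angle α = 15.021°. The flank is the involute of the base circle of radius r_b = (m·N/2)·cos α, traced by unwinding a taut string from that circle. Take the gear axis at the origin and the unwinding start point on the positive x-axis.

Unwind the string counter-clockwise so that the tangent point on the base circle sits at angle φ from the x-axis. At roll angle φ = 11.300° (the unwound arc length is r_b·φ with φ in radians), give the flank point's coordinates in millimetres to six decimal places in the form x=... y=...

pitch radius r_p = m·N/2 = 4.018·48/2 = 96.432000
base radius r_b = r_p·cos α = 96.432000·cos 15.021° = 93.137005
roll angle φ = 11.300° = 0.19722221 rad
x = r_b·(cos φ + φ·sin φ) = 93.137005·(0.98061466 + 0.19722221·0.19594614) = 94.930786
y = r_b·(sin φ − φ·cos φ) = 93.137005·(0.19594614 − 0.19722221·0.98061466) = 0.237235

x=94.930786 y=0.237235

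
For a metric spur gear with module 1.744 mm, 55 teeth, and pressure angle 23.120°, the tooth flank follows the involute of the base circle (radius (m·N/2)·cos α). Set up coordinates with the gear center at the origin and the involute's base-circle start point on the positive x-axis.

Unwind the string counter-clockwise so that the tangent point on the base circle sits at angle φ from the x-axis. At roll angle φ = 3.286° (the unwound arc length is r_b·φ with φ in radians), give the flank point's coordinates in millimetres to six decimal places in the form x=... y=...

pitch radius r_p = m·N/2 = 1.744·55/2 = 47.960000
base radius r_b = r_p·cos α = 47.960000·cos 23.120° = 44.108068
roll angle φ = 3.286° = 0.05735152 rad
x = r_b·(cos φ + φ·sin φ) = 44.108068·(0.99835585 + 0.05735152·0.05732008) = 44.180549
y = r_b·(sin φ − φ·cos φ) = 44.108068·(0.05732008 − 0.05735152·0.99835585) = 0.002773

x=44.180549 y=0.002773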